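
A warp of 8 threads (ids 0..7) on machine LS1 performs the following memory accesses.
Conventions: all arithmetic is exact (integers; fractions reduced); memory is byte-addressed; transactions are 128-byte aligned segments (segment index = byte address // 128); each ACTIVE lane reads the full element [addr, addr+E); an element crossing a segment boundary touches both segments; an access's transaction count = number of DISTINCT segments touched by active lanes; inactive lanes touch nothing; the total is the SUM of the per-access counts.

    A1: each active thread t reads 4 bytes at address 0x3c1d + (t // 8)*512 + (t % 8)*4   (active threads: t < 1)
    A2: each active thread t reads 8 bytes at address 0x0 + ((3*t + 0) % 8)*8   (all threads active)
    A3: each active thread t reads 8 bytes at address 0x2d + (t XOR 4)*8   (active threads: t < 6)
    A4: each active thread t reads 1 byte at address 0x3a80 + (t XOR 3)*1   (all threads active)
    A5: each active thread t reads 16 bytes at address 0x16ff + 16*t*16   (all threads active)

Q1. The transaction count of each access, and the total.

A1: 1 transaction
A2: 1 transaction
A3: 1 transaction
A4: 1 transaction
A5: 16 transactions

Answer: 1,1,1,1,16; total 20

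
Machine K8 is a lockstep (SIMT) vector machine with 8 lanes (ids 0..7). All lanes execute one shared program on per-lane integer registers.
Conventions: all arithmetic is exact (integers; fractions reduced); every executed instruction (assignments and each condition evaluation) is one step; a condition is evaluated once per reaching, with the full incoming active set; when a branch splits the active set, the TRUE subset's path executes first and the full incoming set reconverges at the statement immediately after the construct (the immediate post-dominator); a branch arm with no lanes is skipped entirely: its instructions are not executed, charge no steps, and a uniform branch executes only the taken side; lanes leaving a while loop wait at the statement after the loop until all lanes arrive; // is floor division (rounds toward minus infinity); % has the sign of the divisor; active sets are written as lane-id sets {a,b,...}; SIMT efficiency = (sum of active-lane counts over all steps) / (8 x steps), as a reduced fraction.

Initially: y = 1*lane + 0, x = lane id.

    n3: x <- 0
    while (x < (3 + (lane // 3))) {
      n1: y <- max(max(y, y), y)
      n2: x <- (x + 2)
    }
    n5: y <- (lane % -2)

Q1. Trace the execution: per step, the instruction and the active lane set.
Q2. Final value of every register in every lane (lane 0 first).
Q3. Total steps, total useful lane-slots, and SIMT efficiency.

step 0: x <- 0                       {0,1,2,3,4,5,6,7}
step 1: eval (x < (3 + (lane // 3))) {0,1,2,3,4,5,6,7}
step 2: y <- max(max(y, y), y)       {0,1,2,3,4,5,6,7}
step 3: x <- (x + 2)                 {0,1,2,3,4,5,6,7}
step 4: eval (x < (3 + (lane // 3))) {0,1,2,3,4,5,6,7}
step 5: y <- max(max(y, y), y)       {0,1,2,3,4,5,6,7}
step 6: x <- (x + 2)                 {0,1,2,3,4,5,6,7}
step 7: eval (x < (3 + (lane // 3))) {0,1,2,3,4,5,6,7}
step 8: y <- max(max(y, y), y)       {6,7}
step 9: x <- (x + 2)                 {6,7}
step 10: eval (x < (3 + (lane // 3))) {6,7}
step 11: y <- (lane % -2)             {0,1,2,3,4,5,6,7}

Answer: 12 steps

y: 0,-1,0,-1,0,-1,0,-1
x: 4,4,4,4,4,4,6,6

steps = 12; useful = 78; efficiency = 78/96 = 13/16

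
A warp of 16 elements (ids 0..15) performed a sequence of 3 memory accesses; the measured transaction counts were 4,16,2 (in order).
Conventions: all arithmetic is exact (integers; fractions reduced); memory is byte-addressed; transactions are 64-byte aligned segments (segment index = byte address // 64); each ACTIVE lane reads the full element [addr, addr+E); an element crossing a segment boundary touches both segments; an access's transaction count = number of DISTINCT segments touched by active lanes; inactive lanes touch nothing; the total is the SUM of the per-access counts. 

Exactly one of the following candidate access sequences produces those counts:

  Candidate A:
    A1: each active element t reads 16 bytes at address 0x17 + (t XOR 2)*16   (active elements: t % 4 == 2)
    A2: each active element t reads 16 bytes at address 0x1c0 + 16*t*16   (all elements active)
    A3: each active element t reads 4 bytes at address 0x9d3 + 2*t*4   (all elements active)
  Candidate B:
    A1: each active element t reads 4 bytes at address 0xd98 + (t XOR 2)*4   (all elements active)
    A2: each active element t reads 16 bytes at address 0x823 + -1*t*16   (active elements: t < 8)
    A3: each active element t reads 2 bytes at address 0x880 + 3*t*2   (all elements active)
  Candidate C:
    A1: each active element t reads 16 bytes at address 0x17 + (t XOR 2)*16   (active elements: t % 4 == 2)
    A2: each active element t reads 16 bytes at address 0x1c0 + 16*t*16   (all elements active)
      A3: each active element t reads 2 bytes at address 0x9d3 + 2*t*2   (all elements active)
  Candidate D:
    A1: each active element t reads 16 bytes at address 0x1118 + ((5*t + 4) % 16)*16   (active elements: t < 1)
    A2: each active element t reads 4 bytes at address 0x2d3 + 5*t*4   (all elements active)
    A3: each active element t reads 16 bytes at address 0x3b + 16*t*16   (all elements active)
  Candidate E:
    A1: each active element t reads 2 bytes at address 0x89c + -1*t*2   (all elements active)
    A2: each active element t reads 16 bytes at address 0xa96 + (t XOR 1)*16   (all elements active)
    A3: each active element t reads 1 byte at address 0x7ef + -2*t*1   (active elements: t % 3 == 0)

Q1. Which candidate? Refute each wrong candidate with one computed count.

A: A3 gives 3 transactions, not 2
B: A1 gives 2 transactions, not 4
D: A1 gives 1 transaction, not 4
E: A1 gives 2 transactions, not 4
C: all counts match (4,16,2)

Answer: C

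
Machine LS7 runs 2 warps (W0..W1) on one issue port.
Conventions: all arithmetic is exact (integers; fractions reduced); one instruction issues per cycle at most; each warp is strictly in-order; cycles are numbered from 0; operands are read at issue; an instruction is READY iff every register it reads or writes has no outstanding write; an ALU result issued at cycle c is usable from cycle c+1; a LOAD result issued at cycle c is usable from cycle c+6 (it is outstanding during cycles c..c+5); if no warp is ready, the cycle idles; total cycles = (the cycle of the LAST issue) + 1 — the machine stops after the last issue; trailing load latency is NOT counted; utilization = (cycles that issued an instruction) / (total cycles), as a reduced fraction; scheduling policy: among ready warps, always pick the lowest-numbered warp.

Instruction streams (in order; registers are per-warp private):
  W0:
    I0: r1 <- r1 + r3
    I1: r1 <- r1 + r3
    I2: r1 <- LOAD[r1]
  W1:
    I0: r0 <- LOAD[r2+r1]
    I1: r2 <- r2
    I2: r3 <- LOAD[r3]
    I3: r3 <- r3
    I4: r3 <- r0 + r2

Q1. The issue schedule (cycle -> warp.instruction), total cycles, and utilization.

cycle 0: W0.I0
cycle 1: W0.I1
cycle 2: W0.I2
cycle 3: W1.I0
cycle 4: W1.I1
cycle 5: W1.I2
cycle 6: idle
cycle 7: idle
cycle 8: idle
cycle 9: idle
cycle 10: idle
cycle 11: W1.I3
cycle 12: W1.I4

Answer: 13 cycles, utilization 8/13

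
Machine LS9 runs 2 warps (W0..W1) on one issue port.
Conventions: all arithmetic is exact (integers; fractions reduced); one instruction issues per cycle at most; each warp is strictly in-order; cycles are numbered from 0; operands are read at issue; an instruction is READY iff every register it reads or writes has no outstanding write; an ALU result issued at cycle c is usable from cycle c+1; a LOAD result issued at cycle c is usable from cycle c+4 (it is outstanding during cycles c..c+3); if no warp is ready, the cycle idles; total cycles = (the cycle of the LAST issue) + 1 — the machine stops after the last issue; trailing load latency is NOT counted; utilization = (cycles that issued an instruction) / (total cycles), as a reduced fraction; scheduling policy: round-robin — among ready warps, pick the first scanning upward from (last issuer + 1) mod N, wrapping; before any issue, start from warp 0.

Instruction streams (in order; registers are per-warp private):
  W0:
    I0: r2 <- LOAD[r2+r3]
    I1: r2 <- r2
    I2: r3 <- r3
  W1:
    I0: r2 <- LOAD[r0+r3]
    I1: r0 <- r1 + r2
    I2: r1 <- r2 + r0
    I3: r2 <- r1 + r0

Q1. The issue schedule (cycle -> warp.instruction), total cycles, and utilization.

cycle 0: W0.I0
cycle 1: W1.I0
cycle 2: idle
cycle 3: idle
cycle 4: W0.I1
cycle 5: W1.I1
cycle 6: W0.I2
cycle 7: W1.I2
cycle 8: W1.I3

Answer: 9 cycles, utilization 7/9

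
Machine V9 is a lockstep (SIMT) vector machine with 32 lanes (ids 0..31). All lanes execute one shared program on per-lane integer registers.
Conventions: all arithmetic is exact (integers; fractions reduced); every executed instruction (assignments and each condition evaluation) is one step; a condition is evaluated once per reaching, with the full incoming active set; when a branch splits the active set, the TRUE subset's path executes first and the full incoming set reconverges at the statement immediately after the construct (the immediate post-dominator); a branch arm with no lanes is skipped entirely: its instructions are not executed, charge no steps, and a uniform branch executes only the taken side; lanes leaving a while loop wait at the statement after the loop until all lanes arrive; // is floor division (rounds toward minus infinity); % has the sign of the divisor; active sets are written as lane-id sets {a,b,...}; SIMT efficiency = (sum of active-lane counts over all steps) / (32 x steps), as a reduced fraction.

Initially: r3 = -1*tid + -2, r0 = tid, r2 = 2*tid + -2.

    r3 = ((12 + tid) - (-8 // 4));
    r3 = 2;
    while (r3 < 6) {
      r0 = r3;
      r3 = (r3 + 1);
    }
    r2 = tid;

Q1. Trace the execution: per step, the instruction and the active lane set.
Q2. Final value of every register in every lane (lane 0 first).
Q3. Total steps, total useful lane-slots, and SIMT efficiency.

step 0: r3 <- ((12 + tid) - (-8 // 4)) {0,1,2,3,4,5,6,7,8,9,10,11,12,13,14,15,16,17,18,19,20,21,22,23,24,25,26,27,28,29,30,31}
step 1: r3 <- 2                      {0,1,2,3,4,5,6,7,8,9,10,11,12,13,14,15,16,17,18,19,20,21,22,23,24,25,26,27,28,29,30,31}
step 2: eval (r3 < 6)                {0,1,2,3,4,5,6,7,8,9,10,11,12,13,14,15,16,17,18,19,20,21,22,23,24,25,26,27,28,29,30,31}
step 3: r0 <- r3                     {0,1,2,3,4,5,6,7,8,9,10,11,12,13,14,15,16,17,18,19,20,21,22,23,24,25,26,27,28,29,30,31}
step 4: r3 <- (r3 + 1)               {0,1,2,3,4,5,6,7,8,9,10,11,12,13,14,15,16,17,18,19,20,21,22,23,24,25,26,27,28,29,30,31}
step 5: eval (r3 < 6)                {0,1,2,3,4,5,6,7,8,9,10,11,12,13,14,15,16,17,18,19,20,21,22,23,24,25,26,27,28,29,30,31}
step 6: r0 <- r3                     {0,1,2,3,4,5,6,7,8,9,10,11,12,13,14,15,16,17,18,19,20,21,22,23,24,25,26,27,28,29,30,31}
step 7: r3 <- (r3 + 1)               {0,1,2,3,4,5,6,7,8,9,10,11,12,13,14,15,16,17,18,19,20,21,22,23,24,25,26,27,28,29,30,31}
step 8: eval (r3 < 6)                {0,1,2,3,4,5,6,7,8,9,10,11,12,13,14,15,16,17,18,19,20,21,22,23,24,25,26,27,28,29,30,31}
step 9: r0 <- r3                     {0,1,2,3,4,5,6,7,8,9,10,11,12,13,14,15,16,17,18,19,20,21,22,23,24,25,26,27,28,29,30,31}
step 10: r3 <- (r3 + 1)               {0,1,2,3,4,5,6,7,8,9,10,11,12,13,14,15,16,17,18,19,20,21,22,23,24,25,26,27,28,29,30,31}
step 11: eval (r3 < 6)                {0,1,2,3,4,5,6,7,8,9,10,11,12,13,14,15,16,17,18,19,20,21,22,23,24,25,26,27,28,29,30,31}
step 12: r0 <- r3                     {0,1,2,3,4,5,6,7,8,9,10,11,12,13,14,15,16,17,18,19,20,21,22,23,24,25,26,27,28,29,30,31}
step 13: r3 <- (r3 + 1)               {0,1,2,3,4,5,6,7,8,9,10,11,12,13,14,15,16,17,18,19,20,21,22,23,24,25,26,27,28,29,30,31}
step 14: eval (r3 < 6)                {0,1,2,3,4,5,6,7,8,9,10,11,12,13,14,15,16,17,18,19,20,21,22,23,24,25,26,27,28,29,30,31}
step 15: r2 <- tid                    {0,1,2,3,4,5,6,7,8,9,10,11,12,13,14,15,16,17,18,19,20,21,22,23,24,25,26,27,28,29,30,31}

Answer: 16 steps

r3: 6,6,6,6,6,6,6,6,6,6,6,6,6,6,6,6,6,6,6,6,6,6,6,6,6,6,6,6,6,6,6,6
r0: 5,5,5,5,5,5,5,5,5,5,5,5,5,5,5,5,5,5,5,5,5,5,5,5,5,5,5,5,5,5,5,5
r2: 0,1,2,3,4,5,6,7,8,9,10,11,12,13,14,15,16,17,18,19,20,21,22,23,24,25,26,27,28,29,30,31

steps = 16; useful = 512; efficiency = 512/512 = 1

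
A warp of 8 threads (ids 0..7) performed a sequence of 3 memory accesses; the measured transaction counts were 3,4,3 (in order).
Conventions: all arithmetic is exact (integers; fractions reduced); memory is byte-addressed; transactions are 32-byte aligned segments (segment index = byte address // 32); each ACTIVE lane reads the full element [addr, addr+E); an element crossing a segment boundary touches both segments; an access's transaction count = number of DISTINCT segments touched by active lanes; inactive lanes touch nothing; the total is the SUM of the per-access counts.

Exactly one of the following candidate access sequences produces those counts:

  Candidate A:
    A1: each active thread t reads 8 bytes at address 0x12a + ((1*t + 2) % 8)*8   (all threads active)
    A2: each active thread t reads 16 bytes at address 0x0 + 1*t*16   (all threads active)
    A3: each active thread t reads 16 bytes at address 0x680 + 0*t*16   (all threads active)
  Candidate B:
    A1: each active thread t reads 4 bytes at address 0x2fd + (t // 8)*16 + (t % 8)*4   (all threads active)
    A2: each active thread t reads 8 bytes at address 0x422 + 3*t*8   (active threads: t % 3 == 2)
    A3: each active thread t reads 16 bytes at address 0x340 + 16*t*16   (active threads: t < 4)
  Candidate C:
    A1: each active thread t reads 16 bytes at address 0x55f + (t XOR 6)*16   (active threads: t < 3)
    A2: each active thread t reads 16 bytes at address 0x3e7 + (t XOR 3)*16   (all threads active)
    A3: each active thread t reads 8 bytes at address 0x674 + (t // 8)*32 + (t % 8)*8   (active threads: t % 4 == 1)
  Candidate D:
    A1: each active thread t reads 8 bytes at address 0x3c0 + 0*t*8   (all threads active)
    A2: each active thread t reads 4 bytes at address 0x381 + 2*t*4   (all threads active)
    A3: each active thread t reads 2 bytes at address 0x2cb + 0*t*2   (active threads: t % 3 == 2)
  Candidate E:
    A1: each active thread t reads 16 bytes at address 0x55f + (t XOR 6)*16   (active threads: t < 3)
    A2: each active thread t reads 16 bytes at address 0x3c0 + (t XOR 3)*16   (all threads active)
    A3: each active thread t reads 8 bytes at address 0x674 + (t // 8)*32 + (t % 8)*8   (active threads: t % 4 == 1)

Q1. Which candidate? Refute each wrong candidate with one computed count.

A: A3 gives 1 transaction, not 3
B: A1 gives 2 transactions, not 3
C: A2 gives 5 transactions, not 4
D: A1 gives 1 transaction, not 3
E: all counts match (3,4,3)

Answer: E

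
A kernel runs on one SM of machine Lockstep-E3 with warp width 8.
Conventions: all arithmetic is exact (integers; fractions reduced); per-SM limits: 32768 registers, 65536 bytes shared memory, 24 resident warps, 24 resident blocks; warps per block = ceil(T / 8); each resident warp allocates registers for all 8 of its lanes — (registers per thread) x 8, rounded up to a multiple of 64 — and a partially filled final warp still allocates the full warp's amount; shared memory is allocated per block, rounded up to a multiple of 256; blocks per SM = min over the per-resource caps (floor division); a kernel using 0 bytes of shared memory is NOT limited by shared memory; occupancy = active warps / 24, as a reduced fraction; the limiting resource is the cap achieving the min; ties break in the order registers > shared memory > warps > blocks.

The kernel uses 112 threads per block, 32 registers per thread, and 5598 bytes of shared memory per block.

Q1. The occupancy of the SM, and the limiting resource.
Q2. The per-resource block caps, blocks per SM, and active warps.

Answer: occupancy 7/12, limited by warps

registers: 9 blocks
shared memory: 11 blocks
warps: 1 block
blocks: 24 blocks

Answer: 1 block, 14 active warps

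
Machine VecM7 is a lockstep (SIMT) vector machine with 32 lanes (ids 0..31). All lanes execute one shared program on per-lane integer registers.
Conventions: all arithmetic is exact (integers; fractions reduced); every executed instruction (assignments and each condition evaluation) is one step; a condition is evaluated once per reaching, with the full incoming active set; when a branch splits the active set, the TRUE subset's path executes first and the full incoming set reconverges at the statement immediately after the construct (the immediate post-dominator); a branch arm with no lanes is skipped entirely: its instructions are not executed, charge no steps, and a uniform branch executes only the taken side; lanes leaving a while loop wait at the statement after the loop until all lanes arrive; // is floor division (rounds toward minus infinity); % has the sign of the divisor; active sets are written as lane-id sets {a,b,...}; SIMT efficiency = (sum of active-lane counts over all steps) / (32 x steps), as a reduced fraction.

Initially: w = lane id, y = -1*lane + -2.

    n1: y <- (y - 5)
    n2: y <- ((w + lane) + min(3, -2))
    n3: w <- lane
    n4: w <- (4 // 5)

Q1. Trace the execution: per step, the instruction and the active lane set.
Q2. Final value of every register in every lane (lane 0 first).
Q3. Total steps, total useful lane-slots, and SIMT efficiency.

step 0: y <- (y - 5)                 {0,1,2,3,4,5,6,7,8,9,10,11,12,13,14,15,16,17,18,19,20,21,22,23,24,25,26,27,28,29,30,31}
step 1: y <- ((w + lane) + min(3, -2)) {0,1,2,3,4,5,6,7,8,9,10,11,12,13,14,15,16,17,18,19,20,21,22,23,24,25,26,27,28,29,30,31}
step 2: w <- lane                    {0,1,2,3,4,5,6,7,8,9,10,11,12,13,14,15,16,17,18,19,20,21,22,23,24,25,26,27,28,29,30,31}
step 3: w <- (4 // 5)                {0,1,2,3,4,5,6,7,8,9,10,11,12,13,14,15,16,17,18,19,20,21,22,23,24,25,26,27,28,29,30,31}

Answer: 4 steps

w: 0,0,0,0,0,0,0,0,0,0,0,0,0,0,0,0,0,0,0,0,0,0,0,0,0,0,0,0,0,0,0,0
y: -2,0,2,4,6,8,10,12,14,16,18,20,22,24,26,28,30,32,34,36,38,40,42,44,46,48,50,52,54,56,58,60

steps = 4; useful = 128; efficiency = 128/128 = 1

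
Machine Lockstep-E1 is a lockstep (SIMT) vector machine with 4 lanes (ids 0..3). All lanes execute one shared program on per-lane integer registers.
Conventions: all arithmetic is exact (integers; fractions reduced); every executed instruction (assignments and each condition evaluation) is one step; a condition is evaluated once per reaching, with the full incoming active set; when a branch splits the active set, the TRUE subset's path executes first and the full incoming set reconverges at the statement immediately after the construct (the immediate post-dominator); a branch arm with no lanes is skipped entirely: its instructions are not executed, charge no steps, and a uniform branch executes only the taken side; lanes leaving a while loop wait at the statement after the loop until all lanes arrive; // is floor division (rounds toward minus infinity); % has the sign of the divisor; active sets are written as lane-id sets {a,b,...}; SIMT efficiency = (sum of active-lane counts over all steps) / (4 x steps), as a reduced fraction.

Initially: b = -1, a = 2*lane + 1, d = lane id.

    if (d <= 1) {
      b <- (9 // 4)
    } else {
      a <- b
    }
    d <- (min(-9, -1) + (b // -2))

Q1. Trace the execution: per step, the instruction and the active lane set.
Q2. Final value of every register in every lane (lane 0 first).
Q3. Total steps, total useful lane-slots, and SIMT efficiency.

step 0: eval (d <= 1)                {0,1,2,3}
step 1: b <- (9 // 4)                {0,1}
step 2: a <- b                       {2,3}
step 3: d <- (min(-9, -1) + (b // -2)) {0,1,2,3}

Answer: 4 steps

b: 2,2,-1,-1
a: 1,3,-1,-1
d: -10,-10,-9,-9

steps = 4; useful = 12; efficiency = 12/16 = 3/4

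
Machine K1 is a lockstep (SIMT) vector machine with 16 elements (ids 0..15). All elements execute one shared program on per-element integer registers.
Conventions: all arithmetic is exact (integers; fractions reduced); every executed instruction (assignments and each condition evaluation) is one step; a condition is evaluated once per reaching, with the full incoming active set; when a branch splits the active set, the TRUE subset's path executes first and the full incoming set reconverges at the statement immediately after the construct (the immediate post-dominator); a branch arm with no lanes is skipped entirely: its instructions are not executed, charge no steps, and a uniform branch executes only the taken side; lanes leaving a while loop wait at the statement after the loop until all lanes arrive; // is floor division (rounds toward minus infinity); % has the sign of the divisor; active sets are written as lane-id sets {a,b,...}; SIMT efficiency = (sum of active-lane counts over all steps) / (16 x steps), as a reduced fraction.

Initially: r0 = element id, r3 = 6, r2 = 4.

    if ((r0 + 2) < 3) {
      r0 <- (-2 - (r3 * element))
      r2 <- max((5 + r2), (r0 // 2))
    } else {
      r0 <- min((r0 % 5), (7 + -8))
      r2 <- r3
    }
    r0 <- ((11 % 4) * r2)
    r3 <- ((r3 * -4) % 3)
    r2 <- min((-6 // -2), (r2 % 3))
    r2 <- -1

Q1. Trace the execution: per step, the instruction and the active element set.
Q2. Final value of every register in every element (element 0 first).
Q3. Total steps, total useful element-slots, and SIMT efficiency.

step 0: eval ((r0 + 2) < 3)          {0,1,2,3,4,5,6,7,8,9,10,11,12,13,14,15}
step 1: r0 <- (-2 - (r3 * element))  {0}
step 2: r2 <- max((5 + r2), (r0 // 2)) {0}
step 3: r0 <- min((r0 % 5), (7 + -8)) {1,2,3,4,5,6,7,8,9,10,11,12,13,14,15}
step 4: r2 <- r3                     {1,2,3,4,5,6,7,8,9,10,11,12,13,14,15}
step 5: r0 <- ((11 % 4) * r2)        {0,1,2,3,4,5,6,7,8,9,10,11,12,13,14,15}
step 6: r3 <- ((r3 * -4) % 3)        {0,1,2,3,4,5,6,7,8,9,10,11,12,13,14,15}
step 7: r2 <- min((-6 // -2), (r2 % 3)) {0,1,2,3,4,5,6,7,8,9,10,11,12,13,14,15}
step 8: r2 <- -1                     {0,1,2,3,4,5,6,7,8,9,10,11,12,13,14,15}

Answer: 9 steps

r0: 27,18,18,18,18,18,18,18,18,18,18,18,18,18,18,18
r3: 0,0,0,0,0,0,0,0,0,0,0,0,0,0,0,0
r2: -1,-1,-1,-1,-1,-1,-1,-1,-1,-1,-1,-1,-1,-1,-1,-1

steps = 9; useful = 112; efficiency = 112/144 = 7/9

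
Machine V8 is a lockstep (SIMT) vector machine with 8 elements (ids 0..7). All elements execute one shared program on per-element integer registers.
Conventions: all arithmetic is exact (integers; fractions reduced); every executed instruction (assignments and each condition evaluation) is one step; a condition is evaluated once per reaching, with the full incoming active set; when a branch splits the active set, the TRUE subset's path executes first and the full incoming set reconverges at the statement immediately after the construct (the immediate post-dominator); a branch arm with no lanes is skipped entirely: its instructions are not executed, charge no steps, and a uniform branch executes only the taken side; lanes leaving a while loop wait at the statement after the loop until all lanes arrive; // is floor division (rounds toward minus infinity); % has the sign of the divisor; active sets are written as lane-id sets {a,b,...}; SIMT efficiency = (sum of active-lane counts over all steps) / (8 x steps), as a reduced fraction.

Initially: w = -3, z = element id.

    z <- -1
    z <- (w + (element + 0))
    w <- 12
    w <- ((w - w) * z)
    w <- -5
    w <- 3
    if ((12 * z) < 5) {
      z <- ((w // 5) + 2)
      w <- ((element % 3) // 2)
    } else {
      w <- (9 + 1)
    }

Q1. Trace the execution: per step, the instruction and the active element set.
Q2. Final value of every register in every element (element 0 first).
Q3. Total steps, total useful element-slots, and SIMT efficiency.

step 0: z <- -1                      {0,1,2,3,4,5,6,7}
step 1: z <- (w + (element + 0))     {0,1,2,3,4,5,6,7}
step 2: w <- 12                      {0,1,2,3,4,5,6,7}
step 3: w <- ((w - w) * z)           {0,1,2,3,4,5,6,7}
step 4: w <- -5                      {0,1,2,3,4,5,6,7}
step 5: w <- 3                       {0,1,2,3,4,5,6,7}
step 6: eval ((12 * z) < 5)          {0,1,2,3,4,5,6,7}
step 7: z <- ((w // 5) + 2)          {0,1,2,3}
step 8: w <- ((element % 3) // 2)    {0,1,2,3}
step 9: w <- (9 + 1)                 {4,5,6,7}

Answer: 10 steps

w: 0,0,1,0,10,10,10,10
z: 2,2,2,2,1,2,3,4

steps = 10; useful = 68; efficiency = 68/80 = 17/20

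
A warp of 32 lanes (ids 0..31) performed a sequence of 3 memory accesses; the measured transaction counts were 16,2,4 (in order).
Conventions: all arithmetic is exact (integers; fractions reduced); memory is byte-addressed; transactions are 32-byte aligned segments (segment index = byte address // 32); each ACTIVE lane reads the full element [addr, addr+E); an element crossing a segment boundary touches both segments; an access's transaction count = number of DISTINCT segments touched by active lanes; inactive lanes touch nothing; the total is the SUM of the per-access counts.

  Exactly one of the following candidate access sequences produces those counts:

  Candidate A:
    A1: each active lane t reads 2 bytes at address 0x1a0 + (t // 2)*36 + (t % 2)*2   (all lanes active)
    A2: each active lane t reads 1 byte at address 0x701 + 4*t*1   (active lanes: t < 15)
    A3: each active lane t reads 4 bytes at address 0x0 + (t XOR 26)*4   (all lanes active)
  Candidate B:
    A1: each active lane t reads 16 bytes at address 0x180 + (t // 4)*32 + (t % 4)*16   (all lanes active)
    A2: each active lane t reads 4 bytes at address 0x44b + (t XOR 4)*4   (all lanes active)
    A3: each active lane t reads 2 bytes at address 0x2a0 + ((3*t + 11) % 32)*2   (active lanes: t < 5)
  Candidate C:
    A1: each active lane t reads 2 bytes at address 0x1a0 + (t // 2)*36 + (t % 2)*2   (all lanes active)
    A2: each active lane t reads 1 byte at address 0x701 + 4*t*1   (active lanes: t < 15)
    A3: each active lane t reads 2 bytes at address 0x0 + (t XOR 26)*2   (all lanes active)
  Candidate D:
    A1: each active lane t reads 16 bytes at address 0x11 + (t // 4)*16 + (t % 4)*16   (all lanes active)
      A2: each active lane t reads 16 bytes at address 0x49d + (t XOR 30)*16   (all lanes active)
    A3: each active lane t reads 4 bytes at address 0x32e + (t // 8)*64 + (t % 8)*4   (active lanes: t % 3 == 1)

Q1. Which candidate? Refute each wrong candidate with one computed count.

B: A1 gives 9 transactions, not 16
C: A3 gives 2 transactions, not 4
D: A1 gives 7 transactions, not 16
A: all counts match (16,2,4)

Answer: A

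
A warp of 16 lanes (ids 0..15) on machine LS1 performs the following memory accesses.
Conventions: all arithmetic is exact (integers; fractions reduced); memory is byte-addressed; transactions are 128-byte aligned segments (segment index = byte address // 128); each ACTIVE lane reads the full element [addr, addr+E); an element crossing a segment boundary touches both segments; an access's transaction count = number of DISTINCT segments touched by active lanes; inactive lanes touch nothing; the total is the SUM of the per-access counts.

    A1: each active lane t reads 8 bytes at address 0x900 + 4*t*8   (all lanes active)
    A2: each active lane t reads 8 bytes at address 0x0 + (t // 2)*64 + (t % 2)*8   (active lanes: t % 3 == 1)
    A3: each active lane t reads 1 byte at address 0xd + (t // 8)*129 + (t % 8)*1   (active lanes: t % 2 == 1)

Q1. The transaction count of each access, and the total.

A1: 4 transactions
A2: 4 transactions
A3: 2 transactions

Answer: 4,4,2; total 10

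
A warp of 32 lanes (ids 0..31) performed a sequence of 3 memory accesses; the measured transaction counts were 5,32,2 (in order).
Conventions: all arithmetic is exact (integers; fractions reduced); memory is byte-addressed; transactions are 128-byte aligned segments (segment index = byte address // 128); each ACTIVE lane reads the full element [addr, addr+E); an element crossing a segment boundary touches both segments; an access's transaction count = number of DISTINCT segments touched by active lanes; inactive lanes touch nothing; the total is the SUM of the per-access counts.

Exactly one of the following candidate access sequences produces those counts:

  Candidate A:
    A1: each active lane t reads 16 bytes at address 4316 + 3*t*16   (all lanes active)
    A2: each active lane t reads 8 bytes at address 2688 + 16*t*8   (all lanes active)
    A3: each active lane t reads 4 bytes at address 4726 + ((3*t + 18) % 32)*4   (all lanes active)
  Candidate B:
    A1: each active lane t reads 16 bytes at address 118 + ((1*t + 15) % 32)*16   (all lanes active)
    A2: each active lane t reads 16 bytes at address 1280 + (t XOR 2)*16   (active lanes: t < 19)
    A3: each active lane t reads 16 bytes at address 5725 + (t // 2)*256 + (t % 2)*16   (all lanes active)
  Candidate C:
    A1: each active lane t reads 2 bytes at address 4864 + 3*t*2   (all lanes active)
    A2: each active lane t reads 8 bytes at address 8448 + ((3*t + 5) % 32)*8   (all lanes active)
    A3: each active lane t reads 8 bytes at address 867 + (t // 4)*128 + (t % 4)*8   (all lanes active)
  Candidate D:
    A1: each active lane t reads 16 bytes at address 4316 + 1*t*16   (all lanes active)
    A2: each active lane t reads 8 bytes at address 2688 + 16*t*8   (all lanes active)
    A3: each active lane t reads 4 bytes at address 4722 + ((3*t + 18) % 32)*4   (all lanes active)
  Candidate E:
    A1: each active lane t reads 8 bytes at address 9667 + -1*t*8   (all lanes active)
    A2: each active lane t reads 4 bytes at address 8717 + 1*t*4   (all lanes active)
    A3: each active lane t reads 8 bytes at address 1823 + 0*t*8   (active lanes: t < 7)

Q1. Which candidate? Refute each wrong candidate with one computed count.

A: A1 gives 13 transactions, not 5
B: A2 gives 3 transactions, not 32
C: A1 gives 2 transactions, not 5
E: A1 gives 3 transactions, not 5
D: all counts match (5,32,2)

Answer: D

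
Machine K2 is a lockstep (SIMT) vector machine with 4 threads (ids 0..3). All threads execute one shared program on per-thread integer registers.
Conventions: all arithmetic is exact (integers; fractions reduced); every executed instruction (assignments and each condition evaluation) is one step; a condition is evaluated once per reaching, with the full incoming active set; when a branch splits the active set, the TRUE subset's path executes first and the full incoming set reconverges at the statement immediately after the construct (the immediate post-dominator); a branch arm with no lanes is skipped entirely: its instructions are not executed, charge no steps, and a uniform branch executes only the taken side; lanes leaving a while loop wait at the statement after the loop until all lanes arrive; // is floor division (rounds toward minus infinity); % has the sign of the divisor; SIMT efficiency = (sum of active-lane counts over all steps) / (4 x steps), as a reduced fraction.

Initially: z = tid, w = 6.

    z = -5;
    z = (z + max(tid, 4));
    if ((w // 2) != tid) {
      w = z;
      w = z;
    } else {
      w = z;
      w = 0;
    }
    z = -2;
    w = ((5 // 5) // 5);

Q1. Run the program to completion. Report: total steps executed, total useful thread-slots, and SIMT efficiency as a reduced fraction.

Answer: 9 steps, 28 useful, 7/9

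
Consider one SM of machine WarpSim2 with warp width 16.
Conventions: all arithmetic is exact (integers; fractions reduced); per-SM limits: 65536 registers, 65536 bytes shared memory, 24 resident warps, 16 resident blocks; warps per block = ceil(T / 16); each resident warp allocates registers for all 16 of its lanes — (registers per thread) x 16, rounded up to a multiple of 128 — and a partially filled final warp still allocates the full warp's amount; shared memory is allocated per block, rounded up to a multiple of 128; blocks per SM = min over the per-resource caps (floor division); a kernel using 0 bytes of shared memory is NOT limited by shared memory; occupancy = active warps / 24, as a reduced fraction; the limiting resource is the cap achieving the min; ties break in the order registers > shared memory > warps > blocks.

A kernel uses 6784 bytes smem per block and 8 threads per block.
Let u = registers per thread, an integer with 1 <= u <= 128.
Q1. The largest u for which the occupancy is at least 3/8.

Answer: u = 128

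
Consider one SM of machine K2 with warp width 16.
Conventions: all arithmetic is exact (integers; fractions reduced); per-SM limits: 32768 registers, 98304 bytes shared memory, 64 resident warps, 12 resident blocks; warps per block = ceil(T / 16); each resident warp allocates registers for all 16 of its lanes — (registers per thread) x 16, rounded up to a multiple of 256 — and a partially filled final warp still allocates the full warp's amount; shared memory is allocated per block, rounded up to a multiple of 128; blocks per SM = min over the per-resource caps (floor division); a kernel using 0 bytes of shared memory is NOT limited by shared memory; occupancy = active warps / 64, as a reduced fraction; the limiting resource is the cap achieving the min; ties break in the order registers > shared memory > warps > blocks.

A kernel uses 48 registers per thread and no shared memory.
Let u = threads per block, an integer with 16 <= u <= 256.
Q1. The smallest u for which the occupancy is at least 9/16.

Answer: u = 33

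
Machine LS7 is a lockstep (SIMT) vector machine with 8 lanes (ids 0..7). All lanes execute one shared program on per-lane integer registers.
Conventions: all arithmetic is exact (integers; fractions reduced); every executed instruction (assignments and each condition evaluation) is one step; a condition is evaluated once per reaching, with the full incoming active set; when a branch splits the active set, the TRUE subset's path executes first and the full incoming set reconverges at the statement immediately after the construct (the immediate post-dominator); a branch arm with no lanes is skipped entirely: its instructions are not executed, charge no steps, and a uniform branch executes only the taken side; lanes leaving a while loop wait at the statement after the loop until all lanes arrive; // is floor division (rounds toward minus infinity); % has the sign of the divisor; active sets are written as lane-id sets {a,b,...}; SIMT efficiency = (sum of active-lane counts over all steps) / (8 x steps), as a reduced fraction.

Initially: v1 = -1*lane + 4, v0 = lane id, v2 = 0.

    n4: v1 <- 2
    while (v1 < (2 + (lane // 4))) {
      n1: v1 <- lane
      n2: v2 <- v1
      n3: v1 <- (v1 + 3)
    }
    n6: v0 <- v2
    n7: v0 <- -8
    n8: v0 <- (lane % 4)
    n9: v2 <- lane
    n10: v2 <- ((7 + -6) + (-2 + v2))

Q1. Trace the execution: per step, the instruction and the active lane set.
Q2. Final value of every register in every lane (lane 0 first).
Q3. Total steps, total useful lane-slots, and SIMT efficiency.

step 0: v1 <- 2                      {0,1,2,3,4,5,6,7}
step 1: eval (v1 < (2 + (lane // 4))) {0,1,2,3,4,5,6,7}
step 2: v1 <- lane                   {4,5,6,7}
step 3: v2 <- v1                     {4,5,6,7}
step 4: v1 <- (v1 + 3)               {4,5,6,7}
step 5: eval (v1 < (2 + (lane // 4))) {4,5,6,7}
step 6: v0 <- v2                     {0,1,2,3,4,5,6,7}
step 7: v0 <- -8                     {0,1,2,3,4,5,6,7}
step 8: v0 <- (lane % 4)             {0,1,2,3,4,5,6,7}
step 9: v2 <- lane                   {0,1,2,3,4,5,6,7}
step 10: v2 <- ((7 + -6) + (-2 + v2)) {0,1,2,3,4,5,6,7}

Answer: 11 steps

v1: 2,2,2,2,7,8,9,10
v0: 0,1,2,3,0,1,2,3
v2: -1,0,1,2,3,4,5,6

steps = 11; useful = 72; efficiency = 72/88 = 9/11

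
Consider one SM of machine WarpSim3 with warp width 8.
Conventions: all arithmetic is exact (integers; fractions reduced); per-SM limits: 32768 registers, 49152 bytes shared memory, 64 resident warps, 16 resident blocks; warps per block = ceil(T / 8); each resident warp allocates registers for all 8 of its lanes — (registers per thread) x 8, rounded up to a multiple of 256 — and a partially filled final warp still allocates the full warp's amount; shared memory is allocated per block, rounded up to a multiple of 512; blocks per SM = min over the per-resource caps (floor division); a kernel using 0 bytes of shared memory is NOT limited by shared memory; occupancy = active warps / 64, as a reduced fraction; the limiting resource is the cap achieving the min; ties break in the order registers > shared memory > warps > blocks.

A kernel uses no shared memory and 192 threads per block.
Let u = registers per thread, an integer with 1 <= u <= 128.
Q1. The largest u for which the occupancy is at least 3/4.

Answer: u = 64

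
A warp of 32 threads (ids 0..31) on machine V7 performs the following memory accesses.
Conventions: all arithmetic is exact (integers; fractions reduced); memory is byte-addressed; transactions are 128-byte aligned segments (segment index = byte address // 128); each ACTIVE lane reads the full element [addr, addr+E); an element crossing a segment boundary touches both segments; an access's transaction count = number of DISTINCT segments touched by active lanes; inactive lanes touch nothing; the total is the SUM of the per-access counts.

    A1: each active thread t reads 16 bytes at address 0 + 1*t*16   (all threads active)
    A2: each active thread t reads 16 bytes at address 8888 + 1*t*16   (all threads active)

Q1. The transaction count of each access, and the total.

A1: 4 transactions
A2: 5 transactions

Answer: 4,5; total 9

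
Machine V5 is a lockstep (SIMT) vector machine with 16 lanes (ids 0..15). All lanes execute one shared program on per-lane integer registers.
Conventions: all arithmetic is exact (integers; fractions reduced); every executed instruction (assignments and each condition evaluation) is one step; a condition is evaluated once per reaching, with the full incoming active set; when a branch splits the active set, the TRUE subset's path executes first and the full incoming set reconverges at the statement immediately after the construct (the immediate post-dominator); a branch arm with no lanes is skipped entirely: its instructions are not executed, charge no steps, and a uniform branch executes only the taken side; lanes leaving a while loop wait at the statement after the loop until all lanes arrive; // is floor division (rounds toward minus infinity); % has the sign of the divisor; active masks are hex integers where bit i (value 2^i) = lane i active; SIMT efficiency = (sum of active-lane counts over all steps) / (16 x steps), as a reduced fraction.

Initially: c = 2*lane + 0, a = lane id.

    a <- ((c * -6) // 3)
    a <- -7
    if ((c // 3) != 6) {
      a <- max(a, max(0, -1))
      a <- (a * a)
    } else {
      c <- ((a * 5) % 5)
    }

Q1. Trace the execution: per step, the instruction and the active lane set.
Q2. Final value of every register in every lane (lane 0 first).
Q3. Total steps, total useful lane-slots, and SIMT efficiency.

step 0: a <- ((c * -6) // 3)         0xffff
step 1: a <- -7                      0xffff
step 2: eval ((c // 3) != 6)         0xffff
step 3: a <- max(a, max(0, -1))      0xf9ff
step 4: a <- (a * a)                 0xf9ff
step 5: c <- ((a * 5) % 5)           0x0600

Answer: 6 steps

c: 0,2,4,6,8,10,12,14,16,0,0,22,24,26,28,30
a: 0,0,0,0,0,0,0,0,0,-7,-7,0,0,0,0,0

steps = 6; useful = 78; efficiency = 78/96 = 13/16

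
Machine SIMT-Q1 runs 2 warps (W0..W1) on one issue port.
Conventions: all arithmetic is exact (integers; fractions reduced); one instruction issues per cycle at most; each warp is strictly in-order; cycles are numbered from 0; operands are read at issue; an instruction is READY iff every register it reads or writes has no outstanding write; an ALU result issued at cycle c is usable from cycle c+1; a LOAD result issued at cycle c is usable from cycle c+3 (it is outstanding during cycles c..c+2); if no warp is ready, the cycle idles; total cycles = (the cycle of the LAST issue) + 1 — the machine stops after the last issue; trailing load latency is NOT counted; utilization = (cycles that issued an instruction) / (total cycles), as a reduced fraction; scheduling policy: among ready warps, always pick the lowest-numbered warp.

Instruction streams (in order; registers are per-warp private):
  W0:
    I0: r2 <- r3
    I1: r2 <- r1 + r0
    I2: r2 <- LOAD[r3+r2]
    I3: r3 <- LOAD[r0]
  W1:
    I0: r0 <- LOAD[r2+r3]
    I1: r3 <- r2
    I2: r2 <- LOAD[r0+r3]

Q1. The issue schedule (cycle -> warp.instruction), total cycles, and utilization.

cycle 0: W0.I0
cycle 1: W0.I1
cycle 2: W0.I2
cycle 3: W0.I3
cycle 4: W1.I0
cycle 5: W1.I1
cycle 6: idle
cycle 7: W1.I2

Answer: 8 cycles, utilization 7/8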